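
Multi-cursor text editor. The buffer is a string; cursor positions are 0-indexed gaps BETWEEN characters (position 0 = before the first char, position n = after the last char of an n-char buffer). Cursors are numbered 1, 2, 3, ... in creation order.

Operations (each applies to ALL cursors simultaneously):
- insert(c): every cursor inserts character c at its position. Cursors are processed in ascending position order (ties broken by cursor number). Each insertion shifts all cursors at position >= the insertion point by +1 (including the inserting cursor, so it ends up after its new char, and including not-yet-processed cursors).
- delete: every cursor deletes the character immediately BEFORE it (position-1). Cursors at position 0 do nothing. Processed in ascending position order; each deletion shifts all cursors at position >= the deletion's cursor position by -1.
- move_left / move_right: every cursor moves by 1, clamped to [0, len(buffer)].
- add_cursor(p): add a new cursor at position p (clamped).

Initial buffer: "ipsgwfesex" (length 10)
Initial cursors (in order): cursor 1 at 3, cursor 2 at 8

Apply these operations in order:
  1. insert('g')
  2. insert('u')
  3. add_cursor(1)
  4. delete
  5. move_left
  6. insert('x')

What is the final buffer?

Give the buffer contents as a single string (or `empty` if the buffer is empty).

Answer: xpsxggwfesxgex

Derivation:
After op 1 (insert('g')): buffer="ipsggwfesgex" (len 12), cursors c1@4 c2@10, authorship ...1.....2..
After op 2 (insert('u')): buffer="ipsgugwfesguex" (len 14), cursors c1@5 c2@12, authorship ...11.....22..
After op 3 (add_cursor(1)): buffer="ipsgugwfesguex" (len 14), cursors c3@1 c1@5 c2@12, authorship ...11.....22..
After op 4 (delete): buffer="psggwfesgex" (len 11), cursors c3@0 c1@3 c2@9, authorship ..1.....2..
After op 5 (move_left): buffer="psggwfesgex" (len 11), cursors c3@0 c1@2 c2@8, authorship ..1.....2..
After op 6 (insert('x')): buffer="xpsxggwfesxgex" (len 14), cursors c3@1 c1@4 c2@11, authorship 3..11.....22..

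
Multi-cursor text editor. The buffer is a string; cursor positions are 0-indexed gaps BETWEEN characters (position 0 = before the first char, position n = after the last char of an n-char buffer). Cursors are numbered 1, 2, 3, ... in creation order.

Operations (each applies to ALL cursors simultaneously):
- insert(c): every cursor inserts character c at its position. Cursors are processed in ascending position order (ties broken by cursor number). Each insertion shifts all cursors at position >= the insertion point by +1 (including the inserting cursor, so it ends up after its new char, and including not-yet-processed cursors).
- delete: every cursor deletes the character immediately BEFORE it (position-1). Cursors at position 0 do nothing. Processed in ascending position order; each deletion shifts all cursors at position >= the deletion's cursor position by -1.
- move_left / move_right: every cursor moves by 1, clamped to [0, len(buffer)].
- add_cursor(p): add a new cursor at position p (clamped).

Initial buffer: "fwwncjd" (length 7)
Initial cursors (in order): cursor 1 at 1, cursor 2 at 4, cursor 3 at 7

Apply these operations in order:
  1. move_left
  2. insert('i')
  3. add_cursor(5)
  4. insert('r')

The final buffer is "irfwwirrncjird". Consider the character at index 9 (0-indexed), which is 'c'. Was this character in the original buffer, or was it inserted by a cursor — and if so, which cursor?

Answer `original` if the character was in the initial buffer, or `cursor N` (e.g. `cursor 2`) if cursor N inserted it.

Answer: original

Derivation:
After op 1 (move_left): buffer="fwwncjd" (len 7), cursors c1@0 c2@3 c3@6, authorship .......
After op 2 (insert('i')): buffer="ifwwincjid" (len 10), cursors c1@1 c2@5 c3@9, authorship 1...2...3.
After op 3 (add_cursor(5)): buffer="ifwwincjid" (len 10), cursors c1@1 c2@5 c4@5 c3@9, authorship 1...2...3.
After op 4 (insert('r')): buffer="irfwwirrncjird" (len 14), cursors c1@2 c2@8 c4@8 c3@13, authorship 11...224...33.
Authorship (.=original, N=cursor N): 1 1 . . . 2 2 4 . . . 3 3 .
Index 9: author = original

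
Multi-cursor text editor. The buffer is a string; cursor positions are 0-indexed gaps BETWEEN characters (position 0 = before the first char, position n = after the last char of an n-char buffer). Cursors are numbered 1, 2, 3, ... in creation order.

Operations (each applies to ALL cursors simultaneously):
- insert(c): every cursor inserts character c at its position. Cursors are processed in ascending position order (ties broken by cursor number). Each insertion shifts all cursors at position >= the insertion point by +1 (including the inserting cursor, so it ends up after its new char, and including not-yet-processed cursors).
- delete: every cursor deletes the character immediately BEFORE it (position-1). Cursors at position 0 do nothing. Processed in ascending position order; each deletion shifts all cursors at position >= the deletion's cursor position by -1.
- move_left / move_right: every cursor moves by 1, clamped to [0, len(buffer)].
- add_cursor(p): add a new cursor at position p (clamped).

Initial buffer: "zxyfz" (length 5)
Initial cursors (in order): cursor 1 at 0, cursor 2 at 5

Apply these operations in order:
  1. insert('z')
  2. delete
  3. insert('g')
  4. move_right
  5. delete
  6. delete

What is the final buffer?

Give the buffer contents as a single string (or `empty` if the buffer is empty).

After op 1 (insert('z')): buffer="zzxyfzz" (len 7), cursors c1@1 c2@7, authorship 1.....2
After op 2 (delete): buffer="zxyfz" (len 5), cursors c1@0 c2@5, authorship .....
After op 3 (insert('g')): buffer="gzxyfzg" (len 7), cursors c1@1 c2@7, authorship 1.....2
After op 4 (move_right): buffer="gzxyfzg" (len 7), cursors c1@2 c2@7, authorship 1.....2
After op 5 (delete): buffer="gxyfz" (len 5), cursors c1@1 c2@5, authorship 1....
After op 6 (delete): buffer="xyf" (len 3), cursors c1@0 c2@3, authorship ...

Answer: xyf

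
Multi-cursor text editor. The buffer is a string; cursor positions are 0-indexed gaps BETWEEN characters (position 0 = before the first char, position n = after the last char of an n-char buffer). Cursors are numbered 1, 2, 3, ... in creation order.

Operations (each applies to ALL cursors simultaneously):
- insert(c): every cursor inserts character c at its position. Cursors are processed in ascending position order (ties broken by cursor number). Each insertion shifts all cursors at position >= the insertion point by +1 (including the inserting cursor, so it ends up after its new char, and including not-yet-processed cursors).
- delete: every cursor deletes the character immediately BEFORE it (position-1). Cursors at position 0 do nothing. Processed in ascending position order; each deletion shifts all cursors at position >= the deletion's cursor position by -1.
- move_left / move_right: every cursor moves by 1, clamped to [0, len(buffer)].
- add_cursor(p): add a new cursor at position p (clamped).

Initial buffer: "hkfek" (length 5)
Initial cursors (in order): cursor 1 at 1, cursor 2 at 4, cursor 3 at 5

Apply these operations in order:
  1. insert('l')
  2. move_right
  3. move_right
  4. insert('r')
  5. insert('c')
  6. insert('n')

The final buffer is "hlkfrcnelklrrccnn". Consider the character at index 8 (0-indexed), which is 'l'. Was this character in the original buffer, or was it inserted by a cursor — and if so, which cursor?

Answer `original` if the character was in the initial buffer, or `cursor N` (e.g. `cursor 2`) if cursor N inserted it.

Answer: cursor 2

Derivation:
After op 1 (insert('l')): buffer="hlkfelkl" (len 8), cursors c1@2 c2@6 c3@8, authorship .1...2.3
After op 2 (move_right): buffer="hlkfelkl" (len 8), cursors c1@3 c2@7 c3@8, authorship .1...2.3
After op 3 (move_right): buffer="hlkfelkl" (len 8), cursors c1@4 c2@8 c3@8, authorship .1...2.3
After op 4 (insert('r')): buffer="hlkfrelklrr" (len 11), cursors c1@5 c2@11 c3@11, authorship .1..1.2.323
After op 5 (insert('c')): buffer="hlkfrcelklrrcc" (len 14), cursors c1@6 c2@14 c3@14, authorship .1..11.2.32323
After op 6 (insert('n')): buffer="hlkfrcnelklrrccnn" (len 17), cursors c1@7 c2@17 c3@17, authorship .1..111.2.3232323
Authorship (.=original, N=cursor N): . 1 . . 1 1 1 . 2 . 3 2 3 2 3 2 3
Index 8: author = 2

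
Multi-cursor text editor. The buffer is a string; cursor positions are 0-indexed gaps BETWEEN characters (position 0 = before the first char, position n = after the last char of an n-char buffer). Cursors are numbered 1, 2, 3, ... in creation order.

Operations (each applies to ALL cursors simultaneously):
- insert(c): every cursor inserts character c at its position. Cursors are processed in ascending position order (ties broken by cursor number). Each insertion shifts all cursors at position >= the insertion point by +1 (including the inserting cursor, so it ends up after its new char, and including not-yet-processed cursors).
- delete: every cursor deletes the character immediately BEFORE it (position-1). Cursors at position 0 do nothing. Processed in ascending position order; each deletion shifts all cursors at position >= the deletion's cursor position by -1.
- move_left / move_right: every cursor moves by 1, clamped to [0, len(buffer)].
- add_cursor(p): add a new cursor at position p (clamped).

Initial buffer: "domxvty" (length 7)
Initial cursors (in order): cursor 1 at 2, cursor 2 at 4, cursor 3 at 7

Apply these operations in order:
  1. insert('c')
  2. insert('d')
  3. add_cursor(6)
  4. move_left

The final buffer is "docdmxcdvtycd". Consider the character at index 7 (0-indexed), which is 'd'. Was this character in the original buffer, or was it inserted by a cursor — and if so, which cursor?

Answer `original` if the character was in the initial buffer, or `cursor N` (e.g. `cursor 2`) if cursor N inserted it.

After op 1 (insert('c')): buffer="docmxcvtyc" (len 10), cursors c1@3 c2@6 c3@10, authorship ..1..2...3
After op 2 (insert('d')): buffer="docdmxcdvtycd" (len 13), cursors c1@4 c2@8 c3@13, authorship ..11..22...33
After op 3 (add_cursor(6)): buffer="docdmxcdvtycd" (len 13), cursors c1@4 c4@6 c2@8 c3@13, authorship ..11..22...33
After op 4 (move_left): buffer="docdmxcdvtycd" (len 13), cursors c1@3 c4@5 c2@7 c3@12, authorship ..11..22...33
Authorship (.=original, N=cursor N): . . 1 1 . . 2 2 . . . 3 3
Index 7: author = 2

Answer: cursor 2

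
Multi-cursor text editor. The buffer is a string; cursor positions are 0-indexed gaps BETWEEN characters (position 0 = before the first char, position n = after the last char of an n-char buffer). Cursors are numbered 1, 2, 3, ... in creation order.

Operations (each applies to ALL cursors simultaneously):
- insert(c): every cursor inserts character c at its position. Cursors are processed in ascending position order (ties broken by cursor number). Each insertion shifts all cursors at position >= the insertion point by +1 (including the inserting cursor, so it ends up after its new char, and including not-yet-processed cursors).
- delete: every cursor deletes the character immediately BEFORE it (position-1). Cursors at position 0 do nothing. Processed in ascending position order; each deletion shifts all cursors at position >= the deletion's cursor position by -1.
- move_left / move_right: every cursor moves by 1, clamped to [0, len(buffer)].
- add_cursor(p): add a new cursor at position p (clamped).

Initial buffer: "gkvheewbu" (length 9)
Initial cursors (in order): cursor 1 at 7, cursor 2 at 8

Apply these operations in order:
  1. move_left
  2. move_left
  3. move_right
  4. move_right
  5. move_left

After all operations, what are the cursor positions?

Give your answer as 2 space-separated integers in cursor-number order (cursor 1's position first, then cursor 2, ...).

After op 1 (move_left): buffer="gkvheewbu" (len 9), cursors c1@6 c2@7, authorship .........
After op 2 (move_left): buffer="gkvheewbu" (len 9), cursors c1@5 c2@6, authorship .........
After op 3 (move_right): buffer="gkvheewbu" (len 9), cursors c1@6 c2@7, authorship .........
After op 4 (move_right): buffer="gkvheewbu" (len 9), cursors c1@7 c2@8, authorship .........
After op 5 (move_left): buffer="gkvheewbu" (len 9), cursors c1@6 c2@7, authorship .........

Answer: 6 7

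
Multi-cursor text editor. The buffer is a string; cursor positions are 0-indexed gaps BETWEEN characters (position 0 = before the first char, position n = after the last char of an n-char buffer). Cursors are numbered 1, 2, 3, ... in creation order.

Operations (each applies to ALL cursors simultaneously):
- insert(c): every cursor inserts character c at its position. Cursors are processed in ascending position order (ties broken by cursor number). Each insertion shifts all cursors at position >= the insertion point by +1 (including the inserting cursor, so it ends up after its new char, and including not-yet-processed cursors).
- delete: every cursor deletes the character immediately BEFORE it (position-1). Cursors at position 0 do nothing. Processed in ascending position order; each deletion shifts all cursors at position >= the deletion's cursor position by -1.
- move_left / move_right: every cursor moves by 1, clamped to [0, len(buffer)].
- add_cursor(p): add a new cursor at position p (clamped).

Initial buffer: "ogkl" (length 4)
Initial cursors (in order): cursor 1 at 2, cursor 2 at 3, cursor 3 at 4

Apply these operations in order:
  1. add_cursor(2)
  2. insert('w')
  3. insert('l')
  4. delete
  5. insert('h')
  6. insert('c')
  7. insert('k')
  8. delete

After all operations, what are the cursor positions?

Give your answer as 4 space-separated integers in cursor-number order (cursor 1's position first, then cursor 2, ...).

Answer: 8 12 16 8

Derivation:
After op 1 (add_cursor(2)): buffer="ogkl" (len 4), cursors c1@2 c4@2 c2@3 c3@4, authorship ....
After op 2 (insert('w')): buffer="ogwwkwlw" (len 8), cursors c1@4 c4@4 c2@6 c3@8, authorship ..14.2.3
After op 3 (insert('l')): buffer="ogwwllkwllwl" (len 12), cursors c1@6 c4@6 c2@9 c3@12, authorship ..1414.22.33
After op 4 (delete): buffer="ogwwkwlw" (len 8), cursors c1@4 c4@4 c2@6 c3@8, authorship ..14.2.3
After op 5 (insert('h')): buffer="ogwwhhkwhlwh" (len 12), cursors c1@6 c4@6 c2@9 c3@12, authorship ..1414.22.33
After op 6 (insert('c')): buffer="ogwwhhcckwhclwhc" (len 16), cursors c1@8 c4@8 c2@12 c3@16, authorship ..141414.222.333
After op 7 (insert('k')): buffer="ogwwhhcckkkwhcklwhck" (len 20), cursors c1@10 c4@10 c2@15 c3@20, authorship ..14141414.2222.3333
After op 8 (delete): buffer="ogwwhhcckwhclwhc" (len 16), cursors c1@8 c4@8 c2@12 c3@16, authorship ..141414.222.333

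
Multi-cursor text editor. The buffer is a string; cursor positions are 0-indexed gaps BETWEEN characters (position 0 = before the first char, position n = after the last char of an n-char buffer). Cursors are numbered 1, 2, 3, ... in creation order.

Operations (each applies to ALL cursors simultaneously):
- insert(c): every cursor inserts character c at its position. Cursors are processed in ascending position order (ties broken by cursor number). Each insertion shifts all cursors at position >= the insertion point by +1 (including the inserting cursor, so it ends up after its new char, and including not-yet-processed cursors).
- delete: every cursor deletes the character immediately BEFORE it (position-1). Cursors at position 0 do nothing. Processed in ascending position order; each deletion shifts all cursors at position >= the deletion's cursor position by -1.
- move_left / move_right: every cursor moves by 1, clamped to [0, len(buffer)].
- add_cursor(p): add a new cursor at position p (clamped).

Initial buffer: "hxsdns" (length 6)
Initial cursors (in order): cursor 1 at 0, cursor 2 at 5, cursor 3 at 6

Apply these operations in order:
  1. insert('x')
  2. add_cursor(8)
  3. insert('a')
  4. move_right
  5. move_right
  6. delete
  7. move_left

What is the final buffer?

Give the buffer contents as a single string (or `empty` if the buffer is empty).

Answer: xahsdnxas

Derivation:
After op 1 (insert('x')): buffer="xhxsdnxsx" (len 9), cursors c1@1 c2@7 c3@9, authorship 1.....2.3
After op 2 (add_cursor(8)): buffer="xhxsdnxsx" (len 9), cursors c1@1 c2@7 c4@8 c3@9, authorship 1.....2.3
After op 3 (insert('a')): buffer="xahxsdnxasaxa" (len 13), cursors c1@2 c2@9 c4@11 c3@13, authorship 11.....22.433
After op 4 (move_right): buffer="xahxsdnxasaxa" (len 13), cursors c1@3 c2@10 c4@12 c3@13, authorship 11.....22.433
After op 5 (move_right): buffer="xahxsdnxasaxa" (len 13), cursors c1@4 c2@11 c3@13 c4@13, authorship 11.....22.433
After op 6 (delete): buffer="xahsdnxas" (len 9), cursors c1@3 c2@9 c3@9 c4@9, authorship 11....22.
After op 7 (move_left): buffer="xahsdnxas" (len 9), cursors c1@2 c2@8 c3@8 c4@8, authorship 11....22.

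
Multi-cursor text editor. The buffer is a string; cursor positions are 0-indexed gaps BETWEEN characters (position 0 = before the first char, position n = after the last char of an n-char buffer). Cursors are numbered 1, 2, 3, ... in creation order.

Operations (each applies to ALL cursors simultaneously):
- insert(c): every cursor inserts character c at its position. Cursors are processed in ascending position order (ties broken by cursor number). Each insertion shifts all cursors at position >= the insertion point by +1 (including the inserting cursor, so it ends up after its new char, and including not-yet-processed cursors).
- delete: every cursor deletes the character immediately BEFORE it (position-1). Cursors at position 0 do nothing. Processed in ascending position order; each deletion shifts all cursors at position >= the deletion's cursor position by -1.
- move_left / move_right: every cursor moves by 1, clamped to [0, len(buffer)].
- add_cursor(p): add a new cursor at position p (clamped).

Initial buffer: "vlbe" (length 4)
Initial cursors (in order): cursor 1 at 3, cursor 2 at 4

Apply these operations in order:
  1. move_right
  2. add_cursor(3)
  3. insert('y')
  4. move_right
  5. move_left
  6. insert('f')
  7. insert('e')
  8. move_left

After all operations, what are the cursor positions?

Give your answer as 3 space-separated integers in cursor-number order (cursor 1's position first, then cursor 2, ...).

Answer: 11 11 5

Derivation:
After op 1 (move_right): buffer="vlbe" (len 4), cursors c1@4 c2@4, authorship ....
After op 2 (add_cursor(3)): buffer="vlbe" (len 4), cursors c3@3 c1@4 c2@4, authorship ....
After op 3 (insert('y')): buffer="vlbyeyy" (len 7), cursors c3@4 c1@7 c2@7, authorship ...3.12
After op 4 (move_right): buffer="vlbyeyy" (len 7), cursors c3@5 c1@7 c2@7, authorship ...3.12
After op 5 (move_left): buffer="vlbyeyy" (len 7), cursors c3@4 c1@6 c2@6, authorship ...3.12
After op 6 (insert('f')): buffer="vlbyfeyffy" (len 10), cursors c3@5 c1@9 c2@9, authorship ...33.1122
After op 7 (insert('e')): buffer="vlbyfeeyffeey" (len 13), cursors c3@6 c1@12 c2@12, authorship ...333.112122
After op 8 (move_left): buffer="vlbyfeeyffeey" (len 13), cursors c3@5 c1@11 c2@11, authorship ...333.112122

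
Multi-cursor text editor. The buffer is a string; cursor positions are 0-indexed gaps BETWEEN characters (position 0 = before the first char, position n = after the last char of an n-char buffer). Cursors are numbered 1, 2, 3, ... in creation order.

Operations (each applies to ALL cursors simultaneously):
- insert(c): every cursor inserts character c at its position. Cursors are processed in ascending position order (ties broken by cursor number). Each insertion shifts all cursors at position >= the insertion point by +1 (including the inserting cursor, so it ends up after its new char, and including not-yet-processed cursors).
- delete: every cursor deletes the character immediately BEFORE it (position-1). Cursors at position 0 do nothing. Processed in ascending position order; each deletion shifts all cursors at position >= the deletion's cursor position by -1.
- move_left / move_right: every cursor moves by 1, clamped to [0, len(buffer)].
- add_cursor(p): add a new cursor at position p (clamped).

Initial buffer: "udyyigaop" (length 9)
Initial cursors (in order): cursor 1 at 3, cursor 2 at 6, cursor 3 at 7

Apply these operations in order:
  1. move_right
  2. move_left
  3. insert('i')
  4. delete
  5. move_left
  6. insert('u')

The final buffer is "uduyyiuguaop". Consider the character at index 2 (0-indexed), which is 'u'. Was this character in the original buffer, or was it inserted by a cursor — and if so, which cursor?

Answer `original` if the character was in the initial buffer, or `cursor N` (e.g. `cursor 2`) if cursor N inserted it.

Answer: cursor 1

Derivation:
After op 1 (move_right): buffer="udyyigaop" (len 9), cursors c1@4 c2@7 c3@8, authorship .........
After op 2 (move_left): buffer="udyyigaop" (len 9), cursors c1@3 c2@6 c3@7, authorship .........
After op 3 (insert('i')): buffer="udyiyigiaiop" (len 12), cursors c1@4 c2@8 c3@10, authorship ...1...2.3..
After op 4 (delete): buffer="udyyigaop" (len 9), cursors c1@3 c2@6 c3@7, authorship .........
After op 5 (move_left): buffer="udyyigaop" (len 9), cursors c1@2 c2@5 c3@6, authorship .........
After op 6 (insert('u')): buffer="uduyyiuguaop" (len 12), cursors c1@3 c2@7 c3@9, authorship ..1...2.3...
Authorship (.=original, N=cursor N): . . 1 . . . 2 . 3 . . .
Index 2: author = 1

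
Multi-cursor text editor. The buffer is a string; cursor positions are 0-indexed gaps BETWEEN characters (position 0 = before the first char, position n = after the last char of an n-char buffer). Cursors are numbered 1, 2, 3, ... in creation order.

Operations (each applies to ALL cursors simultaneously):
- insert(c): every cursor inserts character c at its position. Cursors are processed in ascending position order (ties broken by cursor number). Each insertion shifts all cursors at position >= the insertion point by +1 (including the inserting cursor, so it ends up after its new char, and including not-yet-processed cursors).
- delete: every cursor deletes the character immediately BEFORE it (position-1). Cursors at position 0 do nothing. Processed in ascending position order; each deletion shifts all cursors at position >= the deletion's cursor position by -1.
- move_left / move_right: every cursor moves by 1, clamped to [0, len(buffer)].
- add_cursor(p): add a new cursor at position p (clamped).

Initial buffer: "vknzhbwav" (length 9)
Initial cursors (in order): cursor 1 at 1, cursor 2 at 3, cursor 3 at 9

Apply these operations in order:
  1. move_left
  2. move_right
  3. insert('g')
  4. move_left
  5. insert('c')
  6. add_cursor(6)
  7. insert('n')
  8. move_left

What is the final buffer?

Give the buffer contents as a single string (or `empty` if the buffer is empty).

Answer: vcngkncnngzhbwavcng

Derivation:
After op 1 (move_left): buffer="vknzhbwav" (len 9), cursors c1@0 c2@2 c3@8, authorship .........
After op 2 (move_right): buffer="vknzhbwav" (len 9), cursors c1@1 c2@3 c3@9, authorship .........
After op 3 (insert('g')): buffer="vgkngzhbwavg" (len 12), cursors c1@2 c2@5 c3@12, authorship .1..2......3
After op 4 (move_left): buffer="vgkngzhbwavg" (len 12), cursors c1@1 c2@4 c3@11, authorship .1..2......3
After op 5 (insert('c')): buffer="vcgkncgzhbwavcg" (len 15), cursors c1@2 c2@6 c3@14, authorship .11..22......33
After op 6 (add_cursor(6)): buffer="vcgkncgzhbwavcg" (len 15), cursors c1@2 c2@6 c4@6 c3@14, authorship .11..22......33
After op 7 (insert('n')): buffer="vcngkncnngzhbwavcng" (len 19), cursors c1@3 c2@9 c4@9 c3@18, authorship .111..2242......333
After op 8 (move_left): buffer="vcngkncnngzhbwavcng" (len 19), cursors c1@2 c2@8 c4@8 c3@17, authorship .111..2242......333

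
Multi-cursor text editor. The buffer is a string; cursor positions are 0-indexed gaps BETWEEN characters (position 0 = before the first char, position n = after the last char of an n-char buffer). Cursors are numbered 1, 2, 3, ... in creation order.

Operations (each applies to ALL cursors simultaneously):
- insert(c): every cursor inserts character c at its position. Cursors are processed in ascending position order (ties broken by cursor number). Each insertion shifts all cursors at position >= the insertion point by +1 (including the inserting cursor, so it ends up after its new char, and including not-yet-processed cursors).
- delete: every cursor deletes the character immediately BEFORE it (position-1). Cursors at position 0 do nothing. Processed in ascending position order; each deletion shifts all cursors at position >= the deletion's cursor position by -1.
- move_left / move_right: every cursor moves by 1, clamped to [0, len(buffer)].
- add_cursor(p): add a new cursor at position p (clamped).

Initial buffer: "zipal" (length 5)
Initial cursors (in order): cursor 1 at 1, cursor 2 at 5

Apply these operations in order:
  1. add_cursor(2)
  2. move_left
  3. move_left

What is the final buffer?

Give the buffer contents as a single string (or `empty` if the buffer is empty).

After op 1 (add_cursor(2)): buffer="zipal" (len 5), cursors c1@1 c3@2 c2@5, authorship .....
After op 2 (move_left): buffer="zipal" (len 5), cursors c1@0 c3@1 c2@4, authorship .....
After op 3 (move_left): buffer="zipal" (len 5), cursors c1@0 c3@0 c2@3, authorship .....

Answer: zipal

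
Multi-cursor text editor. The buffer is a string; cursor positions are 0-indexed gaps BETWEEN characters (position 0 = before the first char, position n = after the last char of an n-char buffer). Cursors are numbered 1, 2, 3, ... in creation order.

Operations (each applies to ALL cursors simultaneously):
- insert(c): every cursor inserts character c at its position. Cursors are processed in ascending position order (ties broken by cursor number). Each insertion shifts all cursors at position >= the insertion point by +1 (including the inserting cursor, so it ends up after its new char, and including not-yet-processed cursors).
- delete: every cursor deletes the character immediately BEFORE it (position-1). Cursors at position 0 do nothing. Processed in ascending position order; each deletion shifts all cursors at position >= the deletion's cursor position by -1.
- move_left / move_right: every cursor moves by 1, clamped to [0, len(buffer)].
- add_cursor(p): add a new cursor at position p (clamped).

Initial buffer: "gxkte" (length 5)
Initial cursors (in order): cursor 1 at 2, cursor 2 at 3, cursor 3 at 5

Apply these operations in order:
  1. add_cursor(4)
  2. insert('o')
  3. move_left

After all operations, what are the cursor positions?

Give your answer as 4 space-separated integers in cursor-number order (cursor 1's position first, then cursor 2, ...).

Answer: 2 4 8 6

Derivation:
After op 1 (add_cursor(4)): buffer="gxkte" (len 5), cursors c1@2 c2@3 c4@4 c3@5, authorship .....
After op 2 (insert('o')): buffer="gxokotoeo" (len 9), cursors c1@3 c2@5 c4@7 c3@9, authorship ..1.2.4.3
After op 3 (move_left): buffer="gxokotoeo" (len 9), cursors c1@2 c2@4 c4@6 c3@8, authorship ..1.2.4.3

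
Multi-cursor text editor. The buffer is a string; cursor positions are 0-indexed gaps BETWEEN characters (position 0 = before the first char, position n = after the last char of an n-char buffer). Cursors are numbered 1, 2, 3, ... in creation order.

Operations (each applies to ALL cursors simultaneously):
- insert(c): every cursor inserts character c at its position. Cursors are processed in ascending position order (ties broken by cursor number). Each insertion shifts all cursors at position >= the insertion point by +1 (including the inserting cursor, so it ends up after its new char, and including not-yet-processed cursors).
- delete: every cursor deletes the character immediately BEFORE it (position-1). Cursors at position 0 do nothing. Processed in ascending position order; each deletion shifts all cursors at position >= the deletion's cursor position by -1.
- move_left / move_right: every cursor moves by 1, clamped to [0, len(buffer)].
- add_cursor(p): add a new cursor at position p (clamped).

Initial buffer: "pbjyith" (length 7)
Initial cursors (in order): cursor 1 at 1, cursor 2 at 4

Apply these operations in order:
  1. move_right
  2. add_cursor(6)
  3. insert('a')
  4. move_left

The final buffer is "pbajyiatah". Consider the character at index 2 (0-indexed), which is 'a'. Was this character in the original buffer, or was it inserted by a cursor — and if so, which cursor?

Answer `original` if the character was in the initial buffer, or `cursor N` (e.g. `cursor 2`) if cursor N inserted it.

Answer: cursor 1

Derivation:
After op 1 (move_right): buffer="pbjyith" (len 7), cursors c1@2 c2@5, authorship .......
After op 2 (add_cursor(6)): buffer="pbjyith" (len 7), cursors c1@2 c2@5 c3@6, authorship .......
After op 3 (insert('a')): buffer="pbajyiatah" (len 10), cursors c1@3 c2@7 c3@9, authorship ..1...2.3.
After op 4 (move_left): buffer="pbajyiatah" (len 10), cursors c1@2 c2@6 c3@8, authorship ..1...2.3.
Authorship (.=original, N=cursor N): . . 1 . . . 2 . 3 .
Index 2: author = 1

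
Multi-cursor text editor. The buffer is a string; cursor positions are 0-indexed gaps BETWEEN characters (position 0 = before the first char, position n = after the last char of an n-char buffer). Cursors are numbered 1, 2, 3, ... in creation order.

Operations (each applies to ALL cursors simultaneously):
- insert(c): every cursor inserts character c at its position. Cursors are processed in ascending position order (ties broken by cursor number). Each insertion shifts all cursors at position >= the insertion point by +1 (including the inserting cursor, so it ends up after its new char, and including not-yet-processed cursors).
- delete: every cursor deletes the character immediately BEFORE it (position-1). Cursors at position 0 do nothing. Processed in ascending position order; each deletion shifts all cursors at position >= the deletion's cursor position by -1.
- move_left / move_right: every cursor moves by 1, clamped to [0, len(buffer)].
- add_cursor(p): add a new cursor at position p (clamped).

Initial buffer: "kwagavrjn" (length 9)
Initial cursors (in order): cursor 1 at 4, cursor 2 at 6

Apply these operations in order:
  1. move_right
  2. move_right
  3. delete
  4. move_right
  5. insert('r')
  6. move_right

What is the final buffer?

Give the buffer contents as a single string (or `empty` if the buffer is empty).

After op 1 (move_right): buffer="kwagavrjn" (len 9), cursors c1@5 c2@7, authorship .........
After op 2 (move_right): buffer="kwagavrjn" (len 9), cursors c1@6 c2@8, authorship .........
After op 3 (delete): buffer="kwagarn" (len 7), cursors c1@5 c2@6, authorship .......
After op 4 (move_right): buffer="kwagarn" (len 7), cursors c1@6 c2@7, authorship .......
After op 5 (insert('r')): buffer="kwagarrnr" (len 9), cursors c1@7 c2@9, authorship ......1.2
After op 6 (move_right): buffer="kwagarrnr" (len 9), cursors c1@8 c2@9, authorship ......1.2

Answer: kwagarrnr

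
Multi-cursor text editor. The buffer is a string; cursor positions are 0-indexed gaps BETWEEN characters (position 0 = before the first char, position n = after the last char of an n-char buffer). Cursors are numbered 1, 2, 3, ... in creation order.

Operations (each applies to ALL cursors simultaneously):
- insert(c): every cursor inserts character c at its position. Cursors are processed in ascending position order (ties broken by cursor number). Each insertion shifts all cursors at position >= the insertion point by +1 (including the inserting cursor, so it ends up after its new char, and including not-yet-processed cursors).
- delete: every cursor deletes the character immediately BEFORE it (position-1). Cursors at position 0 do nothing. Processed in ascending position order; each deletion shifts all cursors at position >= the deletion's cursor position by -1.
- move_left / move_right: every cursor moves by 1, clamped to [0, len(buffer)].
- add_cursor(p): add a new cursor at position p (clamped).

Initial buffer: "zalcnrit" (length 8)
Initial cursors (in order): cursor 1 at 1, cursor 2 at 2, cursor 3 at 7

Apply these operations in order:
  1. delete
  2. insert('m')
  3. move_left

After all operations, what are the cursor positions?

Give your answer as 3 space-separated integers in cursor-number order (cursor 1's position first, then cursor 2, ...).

Answer: 1 1 6

Derivation:
After op 1 (delete): buffer="lcnrt" (len 5), cursors c1@0 c2@0 c3@4, authorship .....
After op 2 (insert('m')): buffer="mmlcnrmt" (len 8), cursors c1@2 c2@2 c3@7, authorship 12....3.
After op 3 (move_left): buffer="mmlcnrmt" (len 8), cursors c1@1 c2@1 c3@6, authorship 12....3.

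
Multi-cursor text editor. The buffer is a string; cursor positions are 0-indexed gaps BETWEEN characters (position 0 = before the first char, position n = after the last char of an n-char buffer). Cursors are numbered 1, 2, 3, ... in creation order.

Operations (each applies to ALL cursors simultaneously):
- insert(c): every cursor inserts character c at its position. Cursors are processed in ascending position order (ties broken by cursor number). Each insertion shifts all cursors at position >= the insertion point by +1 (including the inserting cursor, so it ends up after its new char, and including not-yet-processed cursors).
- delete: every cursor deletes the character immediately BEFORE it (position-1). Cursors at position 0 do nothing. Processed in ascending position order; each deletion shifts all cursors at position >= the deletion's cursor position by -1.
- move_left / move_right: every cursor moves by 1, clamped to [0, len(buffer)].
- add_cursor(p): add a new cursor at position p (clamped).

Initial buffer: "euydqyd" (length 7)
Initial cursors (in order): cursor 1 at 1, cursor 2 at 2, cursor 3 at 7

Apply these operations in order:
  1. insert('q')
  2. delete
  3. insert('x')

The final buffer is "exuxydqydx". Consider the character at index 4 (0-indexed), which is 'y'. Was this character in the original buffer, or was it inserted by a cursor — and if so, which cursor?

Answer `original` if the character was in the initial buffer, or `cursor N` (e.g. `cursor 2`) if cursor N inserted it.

After op 1 (insert('q')): buffer="equqydqydq" (len 10), cursors c1@2 c2@4 c3@10, authorship .1.2.....3
After op 2 (delete): buffer="euydqyd" (len 7), cursors c1@1 c2@2 c3@7, authorship .......
After op 3 (insert('x')): buffer="exuxydqydx" (len 10), cursors c1@2 c2@4 c3@10, authorship .1.2.....3
Authorship (.=original, N=cursor N): . 1 . 2 . . . . . 3
Index 4: author = original

Answer: original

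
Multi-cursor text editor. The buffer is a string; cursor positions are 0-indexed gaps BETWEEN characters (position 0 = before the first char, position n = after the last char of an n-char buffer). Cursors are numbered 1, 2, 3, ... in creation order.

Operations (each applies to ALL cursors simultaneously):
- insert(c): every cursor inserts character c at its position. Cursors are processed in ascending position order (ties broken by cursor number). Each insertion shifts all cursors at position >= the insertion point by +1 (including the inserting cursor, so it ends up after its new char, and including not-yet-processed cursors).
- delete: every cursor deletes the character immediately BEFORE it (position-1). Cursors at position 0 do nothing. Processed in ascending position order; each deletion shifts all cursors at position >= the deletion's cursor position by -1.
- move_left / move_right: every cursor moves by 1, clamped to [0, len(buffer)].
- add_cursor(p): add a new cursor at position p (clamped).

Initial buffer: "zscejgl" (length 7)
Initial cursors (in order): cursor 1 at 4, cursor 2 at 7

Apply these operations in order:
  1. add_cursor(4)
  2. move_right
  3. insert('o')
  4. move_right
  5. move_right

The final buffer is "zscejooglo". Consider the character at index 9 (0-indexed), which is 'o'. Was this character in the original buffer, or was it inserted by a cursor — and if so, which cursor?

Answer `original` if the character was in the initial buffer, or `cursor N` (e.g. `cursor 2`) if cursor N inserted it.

Answer: cursor 2

Derivation:
After op 1 (add_cursor(4)): buffer="zscejgl" (len 7), cursors c1@4 c3@4 c2@7, authorship .......
After op 2 (move_right): buffer="zscejgl" (len 7), cursors c1@5 c3@5 c2@7, authorship .......
After op 3 (insert('o')): buffer="zscejooglo" (len 10), cursors c1@7 c3@7 c2@10, authorship .....13..2
After op 4 (move_right): buffer="zscejooglo" (len 10), cursors c1@8 c3@8 c2@10, authorship .....13..2
After op 5 (move_right): buffer="zscejooglo" (len 10), cursors c1@9 c3@9 c2@10, authorship .....13..2
Authorship (.=original, N=cursor N): . . . . . 1 3 . . 2
Index 9: author = 2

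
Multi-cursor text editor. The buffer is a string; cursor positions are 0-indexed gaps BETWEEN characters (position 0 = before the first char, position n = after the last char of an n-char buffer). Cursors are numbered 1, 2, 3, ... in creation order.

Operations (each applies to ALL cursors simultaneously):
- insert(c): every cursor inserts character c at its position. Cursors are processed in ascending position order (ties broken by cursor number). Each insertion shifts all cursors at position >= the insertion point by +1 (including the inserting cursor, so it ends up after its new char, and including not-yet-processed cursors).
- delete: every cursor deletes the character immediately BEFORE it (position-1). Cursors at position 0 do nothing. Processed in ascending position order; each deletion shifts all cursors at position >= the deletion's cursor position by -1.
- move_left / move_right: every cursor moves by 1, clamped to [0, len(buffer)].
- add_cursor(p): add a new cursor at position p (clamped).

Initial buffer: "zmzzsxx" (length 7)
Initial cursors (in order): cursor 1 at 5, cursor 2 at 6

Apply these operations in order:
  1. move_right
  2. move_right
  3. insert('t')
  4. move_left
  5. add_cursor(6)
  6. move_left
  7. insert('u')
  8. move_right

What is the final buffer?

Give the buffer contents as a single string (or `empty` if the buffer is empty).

After op 1 (move_right): buffer="zmzzsxx" (len 7), cursors c1@6 c2@7, authorship .......
After op 2 (move_right): buffer="zmzzsxx" (len 7), cursors c1@7 c2@7, authorship .......
After op 3 (insert('t')): buffer="zmzzsxxtt" (len 9), cursors c1@9 c2@9, authorship .......12
After op 4 (move_left): buffer="zmzzsxxtt" (len 9), cursors c1@8 c2@8, authorship .......12
After op 5 (add_cursor(6)): buffer="zmzzsxxtt" (len 9), cursors c3@6 c1@8 c2@8, authorship .......12
After op 6 (move_left): buffer="zmzzsxxtt" (len 9), cursors c3@5 c1@7 c2@7, authorship .......12
After op 7 (insert('u')): buffer="zmzzsuxxuutt" (len 12), cursors c3@6 c1@10 c2@10, authorship .....3..1212
After op 8 (move_right): buffer="zmzzsuxxuutt" (len 12), cursors c3@7 c1@11 c2@11, authorship .....3..1212

Answer: zmzzsuxxuutt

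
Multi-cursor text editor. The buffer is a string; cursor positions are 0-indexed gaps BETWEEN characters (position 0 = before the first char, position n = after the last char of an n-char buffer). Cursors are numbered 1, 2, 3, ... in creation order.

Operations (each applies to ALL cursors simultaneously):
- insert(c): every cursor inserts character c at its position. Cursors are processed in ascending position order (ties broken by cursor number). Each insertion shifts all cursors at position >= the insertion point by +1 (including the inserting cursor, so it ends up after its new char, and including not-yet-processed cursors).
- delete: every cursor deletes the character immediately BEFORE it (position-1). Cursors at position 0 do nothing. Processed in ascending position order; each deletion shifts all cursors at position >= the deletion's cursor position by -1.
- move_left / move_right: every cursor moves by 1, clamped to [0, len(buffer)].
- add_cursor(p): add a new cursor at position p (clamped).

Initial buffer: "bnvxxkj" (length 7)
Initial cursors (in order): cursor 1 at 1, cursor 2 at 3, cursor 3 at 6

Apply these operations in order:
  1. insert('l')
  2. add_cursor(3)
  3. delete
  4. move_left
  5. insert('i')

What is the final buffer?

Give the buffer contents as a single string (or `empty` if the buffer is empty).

Answer: iibivxxikj

Derivation:
After op 1 (insert('l')): buffer="blnvlxxklj" (len 10), cursors c1@2 c2@5 c3@9, authorship .1..2...3.
After op 2 (add_cursor(3)): buffer="blnvlxxklj" (len 10), cursors c1@2 c4@3 c2@5 c3@9, authorship .1..2...3.
After op 3 (delete): buffer="bvxxkj" (len 6), cursors c1@1 c4@1 c2@2 c3@5, authorship ......
After op 4 (move_left): buffer="bvxxkj" (len 6), cursors c1@0 c4@0 c2@1 c3@4, authorship ......
After op 5 (insert('i')): buffer="iibivxxikj" (len 10), cursors c1@2 c4@2 c2@4 c3@8, authorship 14.2...3..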